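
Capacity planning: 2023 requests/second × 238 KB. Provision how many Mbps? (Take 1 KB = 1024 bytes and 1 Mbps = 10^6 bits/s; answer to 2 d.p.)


Formula: Mbps = payload_bytes * RPS * 8 / 1e6
Payload per request = 238 KB = 238 * 1024 = 243712 bytes
Total bytes/sec = 243712 * 2023 = 493029376
Total bits/sec = 493029376 * 8 = 3944235008
Mbps = 3944235008 / 1e6 = 3944.24

3944.24 Mbps


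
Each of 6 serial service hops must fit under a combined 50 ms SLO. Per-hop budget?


Formula: per_stage = total_budget / stages
per_stage = 50 / 6
per_stage = 8.33 ms

8.33 ms


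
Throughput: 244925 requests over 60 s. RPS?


Formula: throughput = requests / seconds
throughput = 244925 / 60
throughput = 4082.08 requests/second

4082.08 requests/second


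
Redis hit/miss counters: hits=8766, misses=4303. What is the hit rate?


Formula: hit rate = hits / (hits + misses) * 100
hit rate = 8766 / (8766 + 4303) * 100
hit rate = 8766 / 13069 * 100
hit rate = 67.07%

67.07%


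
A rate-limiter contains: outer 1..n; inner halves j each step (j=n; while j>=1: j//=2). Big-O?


Reasoning: n times log n
Complexity: O(n log n)

O(n log n)


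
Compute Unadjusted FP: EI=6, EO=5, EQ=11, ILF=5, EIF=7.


UFP = EI*4 + EO*5 + EQ*4 + ILF*10 + EIF*7
UFP = 6*4 + 5*5 + 11*4 + 5*10 + 7*7
UFP = 24 + 25 + 44 + 50 + 49
UFP = 192

192


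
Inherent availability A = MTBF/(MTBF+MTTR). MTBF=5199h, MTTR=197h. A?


Availability = MTBF / (MTBF + MTTR)
Availability = 5199 / (5199 + 197)
Availability = 5199 / 5396
Availability = 96.3491%

96.3491%


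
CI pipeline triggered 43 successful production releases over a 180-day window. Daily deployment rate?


Formula: deployments per day = releases / days
= 43 / 180
= 0.239 deploys/day
(equivalently, 1.67 deploys/week)

0.239 deploys/day


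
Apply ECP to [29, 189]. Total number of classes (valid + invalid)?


Valid range: [29, 189]
Class 1: x < 29 — invalid
Class 2: 29 ≤ x ≤ 189 — valid
Class 3: x > 189 — invalid
Total equivalence classes: 3

3 equivalence classes


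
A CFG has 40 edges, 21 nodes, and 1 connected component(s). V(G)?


Formula: V(G) = E - N + 2P
V(G) = 40 - 21 + 2*1
V(G) = 19 + 2
V(G) = 21

21


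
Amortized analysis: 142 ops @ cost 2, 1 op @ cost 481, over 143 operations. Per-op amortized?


Formula: Amortized cost = Total cost / Operations
Total cost = (142 * 2) + (1 * 481)
Total cost = 284 + 481 = 765
Amortized = 765 / 143 = 5.3497

5.3497


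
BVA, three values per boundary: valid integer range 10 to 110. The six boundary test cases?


Range: [10, 110]
Boundaries: just below min, min, min+1, max-1, max, just above max
Values: [9, 10, 11, 109, 110, 111]

[9, 10, 11, 109, 110, 111]


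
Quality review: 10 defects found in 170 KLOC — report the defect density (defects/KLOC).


Defect density = defects / KLOC
Defect density = 10 / 170
Defect density = 0.059 defects/KLOC

0.059 defects/KLOC


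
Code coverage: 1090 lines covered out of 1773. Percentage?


Coverage = covered / total * 100
Coverage = 1090 / 1773 * 100
Coverage = 61.48%

61.48%


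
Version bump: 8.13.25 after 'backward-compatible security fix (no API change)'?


Current: 8.13.25
Change category: 'backward-compatible security fix (no API change)' → patch bump
SemVer rule: patch bump → increment PATCH (MAJOR and MINOR unchanged)
New: 8.13.26

8.13.26


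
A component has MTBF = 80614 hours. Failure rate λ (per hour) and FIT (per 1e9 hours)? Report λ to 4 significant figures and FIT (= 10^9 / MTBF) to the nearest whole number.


Formula: λ = 1 / MTBF; FIT = λ × 1e9 = 1e9 / MTBF
λ = 1 / 80614 ≈ 1.240e-05 failures/hour
FIT = 1e9 / 80614 ≈ 12405 failures per 1e9 hours (nearest whole number)

λ = 1.240e-05 /h, FIT = 12405


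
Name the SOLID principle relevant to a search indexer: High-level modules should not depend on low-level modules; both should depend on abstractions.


This describes the Dependency Inversion Principle (DIP)

Dependency Inversion Principle (DIP)


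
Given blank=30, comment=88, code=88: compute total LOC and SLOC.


Total LOC = blank + comment + code
Total LOC = 30 + 88 + 88 = 206
SLOC (source only) = code = 88

Total LOC: 206, SLOC: 88


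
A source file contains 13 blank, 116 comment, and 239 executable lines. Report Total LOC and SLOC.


Total LOC = blank + comment + code
Total LOC = 13 + 116 + 239 = 368
SLOC (source only) = code = 239

Total LOC: 368, SLOC: 239


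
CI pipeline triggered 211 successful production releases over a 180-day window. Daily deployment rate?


Formula: deployments per day = releases / days
= 211 / 180
= 1.172 deploys/day
(equivalently, 8.21 deploys/week)

1.172 deploys/day


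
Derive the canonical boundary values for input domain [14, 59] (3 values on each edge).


Range: [14, 59]
Boundaries: just below min, min, min+1, max-1, max, just above max
Values: [13, 14, 15, 58, 59, 60]

[13, 14, 15, 58, 59, 60]


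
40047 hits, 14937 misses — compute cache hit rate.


Formula: hit rate = hits / (hits + misses) * 100
hit rate = 40047 / (40047 + 14937) * 100
hit rate = 40047 / 54984 * 100
hit rate = 72.83%

72.83%


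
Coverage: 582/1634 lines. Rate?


Coverage = covered / total * 100
Coverage = 582 / 1634 * 100
Coverage = 35.62%

35.62%


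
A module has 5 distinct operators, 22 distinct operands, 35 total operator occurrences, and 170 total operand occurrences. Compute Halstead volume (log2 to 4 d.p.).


Formula: V = N * log2(η), where N = N1 + N2 and η = η1 + η2
η = 5 + 22 = 27
N = 35 + 170 = 205
log2(27) ≈ 4.7549
V = 205 * 4.7549 = 974.75

974.75


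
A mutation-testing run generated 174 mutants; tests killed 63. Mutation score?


Mutation score = killed / total * 100
Mutation score = 63 / 174 * 100
Mutation score = 36.21%

36.21%


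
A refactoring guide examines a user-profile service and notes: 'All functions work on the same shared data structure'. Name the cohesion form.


Reasoning: Functions share data
Type: Communicational cohesion

Communicational cohesion


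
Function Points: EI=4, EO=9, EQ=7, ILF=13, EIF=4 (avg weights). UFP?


UFP = EI*4 + EO*5 + EQ*4 + ILF*10 + EIF*7
UFP = 4*4 + 9*5 + 7*4 + 13*10 + 4*7
UFP = 16 + 45 + 28 + 130 + 28
UFP = 247

247


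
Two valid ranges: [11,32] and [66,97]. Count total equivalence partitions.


Valid ranges: [11,32] and [66,97]
Class 1: x < 11 — invalid
Class 2: 11 ≤ x ≤ 32 — valid
Class 3: 32 < x < 66 — invalid (gap between ranges)
Class 4: 66 ≤ x ≤ 97 — valid
Class 5: x > 97 — invalid
Total equivalence classes: 5

5 equivalence classes


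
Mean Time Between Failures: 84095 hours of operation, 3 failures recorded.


Formula: MTBF = Total operating time / Number of failures
MTBF = 84095 / 3
MTBF = 28031.67 hours

28031.67 hours


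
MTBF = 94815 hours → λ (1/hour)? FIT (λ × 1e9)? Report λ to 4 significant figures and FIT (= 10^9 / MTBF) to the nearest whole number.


Formula: λ = 1 / MTBF; FIT = λ × 1e9 = 1e9 / MTBF
λ = 1 / 94815 ≈ 1.055e-05 failures/hour
FIT = 1e9 / 94815 ≈ 10547 failures per 1e9 hours (nearest whole number)

λ = 1.055e-05 /h, FIT = 10547


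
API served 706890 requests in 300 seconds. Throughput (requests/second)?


Formula: throughput = requests / seconds
throughput = 706890 / 300
throughput = 2356.3 requests/second

2356.3 requests/second


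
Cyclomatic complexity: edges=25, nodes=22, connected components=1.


Formula: V(G) = E - N + 2P
V(G) = 25 - 22 + 2*1
V(G) = 3 + 2
V(G) = 5

5


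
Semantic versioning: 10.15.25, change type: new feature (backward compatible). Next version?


Current: 10.15.25
Change category: 'new feature (backward compatible)' → minor bump
SemVer rule: minor bump → increment MINOR, reset PATCH to 0 (MAJOR unchanged)
New: 10.16.0

10.16.0


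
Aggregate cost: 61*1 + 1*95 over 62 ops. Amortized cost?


Formula: Amortized cost = Total cost / Operations
Total cost = (61 * 1) + (1 * 95)
Total cost = 61 + 95 = 156
Amortized = 156 / 62 = 2.5161

2.5161


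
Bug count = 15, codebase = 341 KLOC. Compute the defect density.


Defect density = defects / KLOC
Defect density = 15 / 341
Defect density = 0.044 defects/KLOC

0.044 defects/KLOC


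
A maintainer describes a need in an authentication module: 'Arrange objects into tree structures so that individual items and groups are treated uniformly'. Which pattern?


This matches the Composite pattern

Composite


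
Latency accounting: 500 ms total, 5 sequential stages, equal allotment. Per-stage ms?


Formula: per_stage = total_budget / stages
per_stage = 500 / 5
per_stage = 100.0 ms

100.0 ms


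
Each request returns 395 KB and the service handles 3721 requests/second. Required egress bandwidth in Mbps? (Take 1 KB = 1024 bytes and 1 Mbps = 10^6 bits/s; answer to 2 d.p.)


Formula: Mbps = payload_bytes * RPS * 8 / 1e6
Payload per request = 395 KB = 395 * 1024 = 404480 bytes
Total bytes/sec = 404480 * 3721 = 1505070080
Total bits/sec = 1505070080 * 8 = 12040560640
Mbps = 12040560640 / 1e6 = 12040.56

12040.56 Mbps


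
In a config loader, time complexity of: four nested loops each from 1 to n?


Reasoning: four levels of nesting
Complexity: O(n^4)

O(n^4)


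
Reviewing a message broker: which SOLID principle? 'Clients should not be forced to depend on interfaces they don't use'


This describes the Interface Segregation Principle (ISP)

Interface Segregation Principle (ISP)


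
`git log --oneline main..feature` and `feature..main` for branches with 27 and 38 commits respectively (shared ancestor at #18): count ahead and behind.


Common ancestor: commit #18
feature commits after divergence: 27 - 18 = 9
main commits after divergence: 38 - 18 = 20
feature is 9 commits ahead of main
main is 20 commits ahead of feature

feature ahead: 9, main ahead: 20


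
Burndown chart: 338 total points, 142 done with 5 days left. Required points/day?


Formula: Required rate = Remaining points / Days left
Remaining = 338 - 142 = 196 points
Required rate = 196 / 5 = 39.2 points/day

39.2 points/day


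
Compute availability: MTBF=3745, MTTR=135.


Availability = MTBF / (MTBF + MTTR)
Availability = 3745 / (3745 + 135)
Availability = 3745 / 3880
Availability = 96.5206%

96.5206%


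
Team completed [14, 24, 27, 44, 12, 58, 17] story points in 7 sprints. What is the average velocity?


Formula: Avg velocity = Total points / Number of sprints
Points: [14, 24, 27, 44, 12, 58, 17]
Sum = 14 + 24 + 27 + 44 + 12 + 58 + 17 = 196
Avg velocity = 196 / 7 = 28.0 points/sprint

28.0 points/sprint


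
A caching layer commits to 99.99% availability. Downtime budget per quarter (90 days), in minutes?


Formula: allowed downtime = period * (100 - SLA) / 100
Period (quarter (90 days)) = 129600 minutes
Unavailability fraction = (100 - 99.99) / 100
Allowed downtime = 129600 * (100 - 99.99) / 100
Allowed downtime = 12.96 minutes

12.96 minutes


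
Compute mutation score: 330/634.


Mutation score = killed / total * 100
Mutation score = 330 / 634 * 100
Mutation score = 52.05%

52.05%


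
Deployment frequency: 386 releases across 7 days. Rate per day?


Formula: deployments per day = releases / days
= 386 / 7
= 55.143 deploys/day
(equivalently, 386.0 deploys/week)

55.143 deploys/day


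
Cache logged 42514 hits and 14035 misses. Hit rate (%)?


Formula: hit rate = hits / (hits + misses) * 100
hit rate = 42514 / (42514 + 14035) * 100
hit rate = 42514 / 56549 * 100
hit rate = 75.18%

75.18%


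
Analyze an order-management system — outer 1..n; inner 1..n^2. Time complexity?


Reasoning: n times n^2
Complexity: O(n^3)

O(n^3)


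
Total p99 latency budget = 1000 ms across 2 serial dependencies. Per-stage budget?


Formula: per_stage = total_budget / stages
per_stage = 1000 / 2
per_stage = 500.0 ms

500.0 ms


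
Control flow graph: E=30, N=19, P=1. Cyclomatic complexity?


Formula: V(G) = E - N + 2P
V(G) = 30 - 19 + 2*1
V(G) = 11 + 2
V(G) = 13

13


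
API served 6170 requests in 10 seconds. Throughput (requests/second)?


Formula: throughput = requests / seconds
throughput = 6170 / 10
throughput = 617.0 requests/second

617.0 requests/second


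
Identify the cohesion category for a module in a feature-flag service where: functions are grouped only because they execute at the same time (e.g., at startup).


Reasoning: Related by timing only
Type: Temporal cohesion

Temporal cohesion


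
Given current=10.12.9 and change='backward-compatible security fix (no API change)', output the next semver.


Current: 10.12.9
Change category: 'backward-compatible security fix (no API change)' → patch bump
SemVer rule: patch bump → increment PATCH (MAJOR and MINOR unchanged)
New: 10.12.10

10.12.10


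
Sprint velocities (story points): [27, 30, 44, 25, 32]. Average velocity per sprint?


Formula: Avg velocity = Total points / Number of sprints
Points: [27, 30, 44, 25, 32]
Sum = 27 + 30 + 44 + 25 + 32 = 158
Avg velocity = 158 / 5 = 31.6 points/sprint

31.6 points/sprint


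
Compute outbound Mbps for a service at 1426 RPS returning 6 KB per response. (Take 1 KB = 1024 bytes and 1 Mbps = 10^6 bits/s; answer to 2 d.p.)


Formula: Mbps = payload_bytes * RPS * 8 / 1e6
Payload per request = 6 KB = 6 * 1024 = 6144 bytes
Total bytes/sec = 6144 * 1426 = 8761344
Total bits/sec = 8761344 * 8 = 70090752
Mbps = 70090752 / 1e6 = 70.09

70.09 Mbps


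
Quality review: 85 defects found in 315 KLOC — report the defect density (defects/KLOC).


Defect density = defects / KLOC
Defect density = 85 / 315
Defect density = 0.27 defects/KLOC

0.27 defects/KLOC


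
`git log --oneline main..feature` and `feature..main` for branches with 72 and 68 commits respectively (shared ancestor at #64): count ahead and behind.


Common ancestor: commit #64
feature commits after divergence: 72 - 64 = 8
main commits after divergence: 68 - 64 = 4
feature is 8 commits ahead of main
main is 4 commits ahead of feature

feature ahead: 8, main ahead: 4


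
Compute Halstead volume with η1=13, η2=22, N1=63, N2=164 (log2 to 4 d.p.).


Formula: V = N * log2(η), where N = N1 + N2 and η = η1 + η2
η = 13 + 22 = 35
N = 63 + 164 = 227
log2(35) ≈ 5.1293
V = 227 * 5.1293 = 1164.35

1164.35


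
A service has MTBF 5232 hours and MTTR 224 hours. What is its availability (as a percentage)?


Availability = MTBF / (MTBF + MTTR)
Availability = 5232 / (5232 + 224)
Availability = 5232 / 5456
Availability = 95.8944%

95.8944%


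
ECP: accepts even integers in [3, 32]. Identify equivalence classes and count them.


Constraint: even integers in [3, 32]
Class 1: x < 3 — out-of-range invalid
Class 2: x in [3,32] but odd — wrong type invalid
Class 3: x in [3,32] and even — valid
Class 4: x > 32 — out-of-range invalid
Total equivalence classes: 4

4 equivalence classes


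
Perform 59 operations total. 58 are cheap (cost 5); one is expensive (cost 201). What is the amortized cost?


Formula: Amortized cost = Total cost / Operations
Total cost = (58 * 5) + (1 * 201)
Total cost = 290 + 201 = 491
Amortized = 491 / 59 = 8.322

8.322


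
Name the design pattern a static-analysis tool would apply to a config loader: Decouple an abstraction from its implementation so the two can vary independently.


This matches the Bridge pattern

Bridge


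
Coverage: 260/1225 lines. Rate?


Coverage = covered / total * 100
Coverage = 260 / 1225 * 100
Coverage = 21.22%

21.22%


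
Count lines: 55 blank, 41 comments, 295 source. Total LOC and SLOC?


Total LOC = blank + comment + code
Total LOC = 55 + 41 + 295 = 391
SLOC (source only) = code = 295

Total LOC: 391, SLOC: 295


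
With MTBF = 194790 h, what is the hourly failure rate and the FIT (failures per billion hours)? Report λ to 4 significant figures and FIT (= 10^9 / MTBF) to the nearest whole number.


Formula: λ = 1 / MTBF; FIT = λ × 1e9 = 1e9 / MTBF
λ = 1 / 194790 ≈ 5.134e-06 failures/hour
FIT = 1e9 / 194790 ≈ 5134 failures per 1e9 hours (nearest whole number)

λ = 5.134e-06 /h, FIT = 5134


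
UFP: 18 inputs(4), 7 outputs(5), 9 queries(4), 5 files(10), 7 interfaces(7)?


UFP = EI*4 + EO*5 + EQ*4 + ILF*10 + EIF*7
UFP = 18*4 + 7*5 + 9*4 + 5*10 + 7*7
UFP = 72 + 35 + 36 + 50 + 49
UFP = 242

242


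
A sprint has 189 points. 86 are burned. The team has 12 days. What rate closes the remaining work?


Formula: Required rate = Remaining points / Days left
Remaining = 189 - 86 = 103 points
Required rate = 103 / 12 = 8.58 points/day

8.58 points/day


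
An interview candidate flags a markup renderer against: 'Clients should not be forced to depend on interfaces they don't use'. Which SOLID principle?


This describes the Interface Segregation Principle (ISP)

Interface Segregation Principle (ISP)


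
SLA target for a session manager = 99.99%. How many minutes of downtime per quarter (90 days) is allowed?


Formula: allowed downtime = period * (100 - SLA) / 100
Period (quarter (90 days)) = 129600 minutes
Unavailability fraction = (100 - 99.99) / 100
Allowed downtime = 129600 * (100 - 99.99) / 100
Allowed downtime = 12.96 minutes

12.96 minutes


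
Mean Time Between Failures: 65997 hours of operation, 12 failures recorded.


Formula: MTBF = Total operating time / Number of failures
MTBF = 65997 / 12
MTBF = 5499.75 hours

5499.75 hours


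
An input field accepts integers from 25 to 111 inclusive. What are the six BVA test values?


Range: [25, 111]
Boundaries: just below min, min, min+1, max-1, max, just above max
Values: [24, 25, 26, 110, 111, 112]

[24, 25, 26, 110, 111, 112]


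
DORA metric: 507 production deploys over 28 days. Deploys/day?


Formula: deployments per day = releases / days
= 507 / 28
= 18.107 deploys/day
(equivalently, 126.75 deploys/week)

18.107 deploys/day


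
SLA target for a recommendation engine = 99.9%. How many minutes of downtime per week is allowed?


Formula: allowed downtime = period * (100 - SLA) / 100
Period (week) = 10080 minutes
Unavailability fraction = (100 - 99.9) / 100
Allowed downtime = 10080 * (100 - 99.9) / 100
Allowed downtime = 10.08 minutes

10.08 minutes


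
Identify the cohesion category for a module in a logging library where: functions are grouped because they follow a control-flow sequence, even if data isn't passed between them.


Reasoning: Grouped by order of execution within a routine, not by data flow
Type: Procedural cohesion

Procedural cohesion


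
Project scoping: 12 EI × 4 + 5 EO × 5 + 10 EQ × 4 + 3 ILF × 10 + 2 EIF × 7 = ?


UFP = EI*4 + EO*5 + EQ*4 + ILF*10 + EIF*7
UFP = 12*4 + 5*5 + 10*4 + 3*10 + 2*7
UFP = 48 + 25 + 40 + 30 + 14
UFP = 157

157


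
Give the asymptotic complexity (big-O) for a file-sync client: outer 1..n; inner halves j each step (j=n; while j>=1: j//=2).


Reasoning: n times log n
Complexity: O(n log n)

O(n log n)


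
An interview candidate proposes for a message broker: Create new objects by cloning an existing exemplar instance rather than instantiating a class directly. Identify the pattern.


This matches the Prototype pattern

Prototype


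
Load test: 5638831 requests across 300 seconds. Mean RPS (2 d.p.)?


Formula: throughput = requests / seconds
throughput = 5638831 / 300
throughput = 18796.1 requests/second

18796.1 requests/second


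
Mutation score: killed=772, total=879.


Mutation score = killed / total * 100
Mutation score = 772 / 879 * 100
Mutation score = 87.83%

87.83%


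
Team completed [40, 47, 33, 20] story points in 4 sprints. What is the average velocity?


Formula: Avg velocity = Total points / Number of sprints
Points: [40, 47, 33, 20]
Sum = 40 + 47 + 33 + 20 = 140
Avg velocity = 140 / 4 = 35.0 points/sprint

35.0 points/sprint


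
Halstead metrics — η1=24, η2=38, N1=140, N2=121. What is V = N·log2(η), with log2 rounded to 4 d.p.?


Formula: V = N * log2(η), where N = N1 + N2 and η = η1 + η2
η = 24 + 38 = 62
N = 140 + 121 = 261
log2(62) ≈ 5.9542
V = 261 * 5.9542 = 1554.05

1554.05


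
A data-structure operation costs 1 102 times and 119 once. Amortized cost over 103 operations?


Formula: Amortized cost = Total cost / Operations
Total cost = (102 * 1) + (1 * 119)
Total cost = 102 + 119 = 221
Amortized = 221 / 103 = 2.1456

2.1456


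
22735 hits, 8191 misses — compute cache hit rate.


Formula: hit rate = hits / (hits + misses) * 100
hit rate = 22735 / (22735 + 8191) * 100
hit rate = 22735 / 30926 * 100
hit rate = 73.51%

73.51%


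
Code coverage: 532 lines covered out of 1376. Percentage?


Coverage = covered / total * 100
Coverage = 532 / 1376 * 100
Coverage = 38.66%

38.66%


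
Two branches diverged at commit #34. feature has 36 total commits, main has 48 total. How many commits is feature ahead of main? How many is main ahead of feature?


Common ancestor: commit #34
feature commits after divergence: 36 - 34 = 2
main commits after divergence: 48 - 34 = 14
feature is 2 commits ahead of main
main is 14 commits ahead of feature

feature ahead: 2, main ahead: 14


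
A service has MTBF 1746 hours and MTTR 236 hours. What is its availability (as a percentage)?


Availability = MTBF / (MTBF + MTTR)
Availability = 1746 / (1746 + 236)
Availability = 1746 / 1982
Availability = 88.0928%

88.0928%


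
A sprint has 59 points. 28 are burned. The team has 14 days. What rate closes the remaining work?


Formula: Required rate = Remaining points / Days left
Remaining = 59 - 28 = 31 points
Required rate = 31 / 14 = 2.21 points/day

2.21 points/day


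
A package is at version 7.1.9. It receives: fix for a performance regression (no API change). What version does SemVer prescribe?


Current: 7.1.9
Change category: 'fix for a performance regression (no API change)' → patch bump
SemVer rule: patch bump → increment PATCH (MAJOR and MINOR unchanged)
New: 7.1.10

7.1.10


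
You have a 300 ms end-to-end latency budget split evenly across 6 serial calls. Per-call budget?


Formula: per_stage = total_budget / stages
per_stage = 300 / 6
per_stage = 50.0 ms

50.0 ms


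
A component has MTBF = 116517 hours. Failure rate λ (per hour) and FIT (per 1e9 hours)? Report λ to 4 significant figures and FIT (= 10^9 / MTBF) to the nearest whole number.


Formula: λ = 1 / MTBF; FIT = λ × 1e9 = 1e9 / MTBF
λ = 1 / 116517 ≈ 8.582e-06 failures/hour
FIT = 1e9 / 116517 ≈ 8582 failures per 1e9 hours (nearest whole number)

λ = 8.582e-06 /h, FIT = 8582


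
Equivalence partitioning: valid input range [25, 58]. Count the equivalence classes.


Valid range: [25, 58]
Class 1: x < 25 — invalid
Class 2: 25 ≤ x ≤ 58 — valid
Class 3: x > 58 — invalid
Total equivalence classes: 3

3 equivalence classes


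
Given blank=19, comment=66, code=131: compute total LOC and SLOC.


Total LOC = blank + comment + code
Total LOC = 19 + 66 + 131 = 216
SLOC (source only) = code = 131

Total LOC: 216, SLOC: 131


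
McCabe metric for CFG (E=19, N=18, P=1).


Formula: V(G) = E - N + 2P
V(G) = 19 - 18 + 2*1
V(G) = 1 + 2
V(G) = 3

3


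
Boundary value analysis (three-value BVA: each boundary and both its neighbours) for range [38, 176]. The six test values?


Range: [38, 176]
Boundaries: just below min, min, min+1, max-1, max, just above max
Values: [37, 38, 39, 175, 176, 177]

[37, 38, 39, 175, 176, 177]


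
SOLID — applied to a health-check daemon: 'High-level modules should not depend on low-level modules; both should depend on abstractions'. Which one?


This describes the Dependency Inversion Principle (DIP)

Dependency Inversion Principle (DIP)


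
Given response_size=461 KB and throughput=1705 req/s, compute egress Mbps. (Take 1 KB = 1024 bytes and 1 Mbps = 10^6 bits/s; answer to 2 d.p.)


Formula: Mbps = payload_bytes * RPS * 8 / 1e6
Payload per request = 461 KB = 461 * 1024 = 472064 bytes
Total bytes/sec = 472064 * 1705 = 804869120
Total bits/sec = 804869120 * 8 = 6438952960
Mbps = 6438952960 / 1e6 = 6438.95

6438.95 Mbps


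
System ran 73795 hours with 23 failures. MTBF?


Formula: MTBF = Total operating time / Number of failures
MTBF = 73795 / 23
MTBF = 3208.48 hours

3208.48 hours


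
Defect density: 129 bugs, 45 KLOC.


Defect density = defects / KLOC
Defect density = 129 / 45
Defect density = 2.867 defects/KLOC

2.867 defects/KLOC


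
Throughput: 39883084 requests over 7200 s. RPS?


Formula: throughput = requests / seconds
throughput = 39883084 / 7200
throughput = 5539.32 requests/second

5539.32 requests/second


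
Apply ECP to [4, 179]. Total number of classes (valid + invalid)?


Valid range: [4, 179]
Class 1: x < 4 — invalid
Class 2: 4 ≤ x ≤ 179 — valid
Class 3: x > 179 — invalid
Total equivalence classes: 3

3 equivalence classes


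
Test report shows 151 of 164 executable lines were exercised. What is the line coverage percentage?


Coverage = covered / total * 100
Coverage = 151 / 164 * 100
Coverage = 92.07%

92.07%


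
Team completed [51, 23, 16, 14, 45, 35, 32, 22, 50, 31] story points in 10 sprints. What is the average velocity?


Formula: Avg velocity = Total points / Number of sprints
Points: [51, 23, 16, 14, 45, 35, 32, 22, 50, 31]
Sum = 51 + 23 + 16 + 14 + 45 + 35 + 32 + 22 + 50 + 31 = 319
Avg velocity = 319 / 10 = 31.9 points/sprint

31.9 points/sprint


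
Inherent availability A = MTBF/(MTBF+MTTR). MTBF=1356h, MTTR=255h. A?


Availability = MTBF / (MTBF + MTTR)
Availability = 1356 / (1356 + 255)
Availability = 1356 / 1611
Availability = 84.1713%

84.1713%


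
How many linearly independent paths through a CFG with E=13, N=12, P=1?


Formula: V(G) = E - N + 2P
V(G) = 13 - 12 + 2*1
V(G) = 1 + 2
V(G) = 3

3


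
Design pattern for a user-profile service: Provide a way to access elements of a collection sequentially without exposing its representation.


This matches the Iterator pattern

Iterator


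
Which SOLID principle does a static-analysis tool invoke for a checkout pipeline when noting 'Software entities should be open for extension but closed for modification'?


This describes the Open/Closed Principle (OCP)

Open/Closed Principle (OCP)


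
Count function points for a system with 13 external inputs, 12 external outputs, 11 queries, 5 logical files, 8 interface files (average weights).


UFP = EI*4 + EO*5 + EQ*4 + ILF*10 + EIF*7
UFP = 13*4 + 12*5 + 11*4 + 5*10 + 8*7
UFP = 52 + 60 + 44 + 50 + 56
UFP = 262

262


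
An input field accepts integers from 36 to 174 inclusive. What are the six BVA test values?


Range: [36, 174]
Boundaries: just below min, min, min+1, max-1, max, just above max
Values: [35, 36, 37, 173, 174, 175]

[35, 36, 37, 173, 174, 175]


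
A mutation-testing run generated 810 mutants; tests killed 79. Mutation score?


Mutation score = killed / total * 100
Mutation score = 79 / 810 * 100
Mutation score = 9.75%

9.75%


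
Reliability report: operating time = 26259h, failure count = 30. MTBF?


Formula: MTBF = Total operating time / Number of failures
MTBF = 26259 / 30
MTBF = 875.3 hours

875.3 hours


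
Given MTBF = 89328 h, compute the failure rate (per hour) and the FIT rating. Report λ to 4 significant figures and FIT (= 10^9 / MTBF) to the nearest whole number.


Formula: λ = 1 / MTBF; FIT = λ × 1e9 = 1e9 / MTBF
λ = 1 / 89328 ≈ 1.119e-05 failures/hour
FIT = 1e9 / 89328 ≈ 11195 failures per 1e9 hours (nearest whole number)

λ = 1.119e-05 /h, FIT = 11195


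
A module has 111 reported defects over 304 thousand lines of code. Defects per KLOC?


Defect density = defects / KLOC
Defect density = 111 / 304
Defect density = 0.365 defects/KLOC

0.365 defects/KLOC


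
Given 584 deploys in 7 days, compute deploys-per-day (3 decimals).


Formula: deployments per day = releases / days
= 584 / 7
= 83.429 deploys/day
(equivalently, 584.0 deploys/week)

83.429 deploys/day


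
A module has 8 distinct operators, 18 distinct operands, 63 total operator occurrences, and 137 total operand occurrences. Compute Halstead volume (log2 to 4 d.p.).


Formula: V = N * log2(η), where N = N1 + N2 and η = η1 + η2
η = 8 + 18 = 26
N = 63 + 137 = 200
log2(26) ≈ 4.7004
V = 200 * 4.7004 = 940.08

940.08


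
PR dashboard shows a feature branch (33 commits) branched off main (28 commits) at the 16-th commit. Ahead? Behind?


Common ancestor: commit #16
feature commits after divergence: 33 - 16 = 17
main commits after divergence: 28 - 16 = 12
feature is 17 commits ahead of main
main is 12 commits ahead of feature

feature ahead: 17, main ahead: 12


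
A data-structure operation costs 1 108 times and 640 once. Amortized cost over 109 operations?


Formula: Amortized cost = Total cost / Operations
Total cost = (108 * 1) + (1 * 640)
Total cost = 108 + 640 = 748
Amortized = 748 / 109 = 6.8624

6.8624


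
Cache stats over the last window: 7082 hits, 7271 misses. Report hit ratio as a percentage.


Formula: hit rate = hits / (hits + misses) * 100
hit rate = 7082 / (7082 + 7271) * 100
hit rate = 7082 / 14353 * 100
hit rate = 49.34%

49.34%


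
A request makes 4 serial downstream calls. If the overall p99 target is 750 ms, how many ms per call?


Formula: per_stage = total_budget / stages
per_stage = 750 / 4
per_stage = 187.5 ms

187.5 ms


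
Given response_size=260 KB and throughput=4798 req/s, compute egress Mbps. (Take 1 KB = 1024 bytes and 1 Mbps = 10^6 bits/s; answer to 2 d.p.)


Formula: Mbps = payload_bytes * RPS * 8 / 1e6
Payload per request = 260 KB = 260 * 1024 = 266240 bytes
Total bytes/sec = 266240 * 4798 = 1277419520
Total bits/sec = 1277419520 * 8 = 10219356160
Mbps = 10219356160 / 1e6 = 10219.36

10219.36 Mbps


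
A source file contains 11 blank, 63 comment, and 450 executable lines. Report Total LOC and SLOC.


Total LOC = blank + comment + code
Total LOC = 11 + 63 + 450 = 524
SLOC (source only) = code = 450

Total LOC: 524, SLOC: 450


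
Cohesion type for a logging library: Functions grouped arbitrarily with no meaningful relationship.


Reasoning: Worst: random grouping
Type: Coincidental cohesion

Coincidental cohesion


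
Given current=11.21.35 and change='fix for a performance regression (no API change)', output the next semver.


Current: 11.21.35
Change category: 'fix for a performance regression (no API change)' → patch bump
SemVer rule: patch bump → increment PATCH (MAJOR and MINOR unchanged)
New: 11.21.36

11.21.36


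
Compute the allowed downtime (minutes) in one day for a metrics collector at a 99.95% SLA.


Formula: allowed downtime = period * (100 - SLA) / 100
Period (day) = 1440 minutes
Unavailability fraction = (100 - 99.95) / 100
Allowed downtime = 1440 * (100 - 99.95) / 100
Allowed downtime = 0.72 minutes

0.72 minutes


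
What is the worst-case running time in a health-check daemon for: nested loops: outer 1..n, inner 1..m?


Reasoning: product of independent bounds
Complexity: O(n*m)

O(n*m)


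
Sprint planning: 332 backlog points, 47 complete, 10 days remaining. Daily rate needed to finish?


Formula: Required rate = Remaining points / Days left
Remaining = 332 - 47 = 285 points
Required rate = 285 / 10 = 28.5 points/day

28.5 points/day


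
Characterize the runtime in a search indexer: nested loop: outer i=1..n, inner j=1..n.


Reasoning: n iterations times n iterations
Complexity: O(n^2)

O(n^2)


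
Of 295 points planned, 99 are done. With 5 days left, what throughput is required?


Formula: Required rate = Remaining points / Days left
Remaining = 295 - 99 = 196 points
Required rate = 196 / 5 = 39.2 points/day

39.2 points/day


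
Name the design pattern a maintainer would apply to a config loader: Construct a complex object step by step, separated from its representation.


This matches the Builder pattern

Builder


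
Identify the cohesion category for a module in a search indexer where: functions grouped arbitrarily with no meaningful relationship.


Reasoning: Worst: random grouping
Type: Coincidental cohesion

Coincidental cohesion


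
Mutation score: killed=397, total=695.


Mutation score = killed / total * 100
Mutation score = 397 / 695 * 100
Mutation score = 57.12%

57.12%


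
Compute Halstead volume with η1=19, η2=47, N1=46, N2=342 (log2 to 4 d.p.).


Formula: V = N * log2(η), where N = N1 + N2 and η = η1 + η2
η = 19 + 47 = 66
N = 46 + 342 = 388
log2(66) ≈ 6.0444
V = 388 * 6.0444 = 2345.23

2345.23


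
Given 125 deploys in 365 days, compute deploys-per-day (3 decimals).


Formula: deployments per day = releases / days
= 125 / 365
= 0.342 deploys/day
(equivalently, 2.4 deploys/week)

0.342 deploys/day


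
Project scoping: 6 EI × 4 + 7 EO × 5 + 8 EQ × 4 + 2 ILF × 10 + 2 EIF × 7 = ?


UFP = EI*4 + EO*5 + EQ*4 + ILF*10 + EIF*7
UFP = 6*4 + 7*5 + 8*4 + 2*10 + 2*7
UFP = 24 + 35 + 32 + 20 + 14
UFP = 125

125


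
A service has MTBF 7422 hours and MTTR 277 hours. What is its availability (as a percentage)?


Availability = MTBF / (MTBF + MTTR)
Availability = 7422 / (7422 + 277)
Availability = 7422 / 7699
Availability = 96.4021%

96.4021%


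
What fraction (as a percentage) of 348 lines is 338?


Coverage = covered / total * 100
Coverage = 338 / 348 * 100
Coverage = 97.13%

97.13%


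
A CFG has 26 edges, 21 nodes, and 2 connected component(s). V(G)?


Formula: V(G) = E - N + 2P
V(G) = 26 - 21 + 2*2
V(G) = 5 + 4
V(G) = 9

9


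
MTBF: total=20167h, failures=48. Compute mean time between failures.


Formula: MTBF = Total operating time / Number of failures
MTBF = 20167 / 48
MTBF = 420.15 hours

420.15 hours


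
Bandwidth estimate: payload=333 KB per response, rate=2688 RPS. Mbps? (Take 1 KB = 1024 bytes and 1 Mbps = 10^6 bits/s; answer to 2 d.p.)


Formula: Mbps = payload_bytes * RPS * 8 / 1e6
Payload per request = 333 KB = 333 * 1024 = 340992 bytes
Total bytes/sec = 340992 * 2688 = 916586496
Total bits/sec = 916586496 * 8 = 7332691968
Mbps = 7332691968 / 1e6 = 7332.69

7332.69 Mbps


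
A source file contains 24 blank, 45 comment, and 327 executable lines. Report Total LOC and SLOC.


Total LOC = blank + comment + code
Total LOC = 24 + 45 + 327 = 396
SLOC (source only) = code = 327

Total LOC: 396, SLOC: 327


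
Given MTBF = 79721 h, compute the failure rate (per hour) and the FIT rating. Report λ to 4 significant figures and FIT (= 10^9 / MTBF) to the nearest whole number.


Formula: λ = 1 / MTBF; FIT = λ × 1e9 = 1e9 / MTBF
λ = 1 / 79721 ≈ 1.254e-05 failures/hour
FIT = 1e9 / 79721 ≈ 12544 failures per 1e9 hours (nearest whole number)

λ = 1.254e-05 /h, FIT = 12544


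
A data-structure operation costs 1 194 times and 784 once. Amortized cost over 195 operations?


Formula: Amortized cost = Total cost / Operations
Total cost = (194 * 1) + (1 * 784)
Total cost = 194 + 784 = 978
Amortized = 978 / 195 = 5.0154

5.0154


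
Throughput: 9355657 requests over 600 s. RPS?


Formula: throughput = requests / seconds
throughput = 9355657 / 600
throughput = 15592.76 requests/second

15592.76 requests/second


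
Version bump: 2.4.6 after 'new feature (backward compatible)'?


Current: 2.4.6
Change category: 'new feature (backward compatible)' → minor bump
SemVer rule: minor bump → increment MINOR, reset PATCH to 0 (MAJOR unchanged)
New: 2.5.0

2.5.0


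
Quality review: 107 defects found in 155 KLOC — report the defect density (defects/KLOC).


Defect density = defects / KLOC
Defect density = 107 / 155
Defect density = 0.69 defects/KLOC

0.69 defects/KLOC


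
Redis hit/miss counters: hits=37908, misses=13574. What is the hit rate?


Formula: hit rate = hits / (hits + misses) * 100
hit rate = 37908 / (37908 + 13574) * 100
hit rate = 37908 / 51482 * 100
hit rate = 73.63%

73.63%


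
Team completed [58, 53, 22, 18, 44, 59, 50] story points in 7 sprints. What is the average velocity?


Formula: Avg velocity = Total points / Number of sprints
Points: [58, 53, 22, 18, 44, 59, 50]
Sum = 58 + 53 + 22 + 18 + 44 + 59 + 50 = 304
Avg velocity = 304 / 7 = 43.43 points/sprint

43.43 points/sprint


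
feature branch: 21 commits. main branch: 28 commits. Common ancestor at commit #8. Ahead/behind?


Common ancestor: commit #8
feature commits after divergence: 21 - 8 = 13
main commits after divergence: 28 - 8 = 20
feature is 13 commits ahead of main
main is 20 commits ahead of feature

feature ahead: 13, main ahead: 20


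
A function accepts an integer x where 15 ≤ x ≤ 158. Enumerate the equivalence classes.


Valid range: [15, 158]
Class 1: x < 15 — invalid
Class 2: 15 ≤ x ≤ 158 — valid
Class 3: x > 158 — invalid
Total equivalence classes: 3

3 equivalence classes


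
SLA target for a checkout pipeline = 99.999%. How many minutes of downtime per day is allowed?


Formula: allowed downtime = period * (100 - SLA) / 100
Period (day) = 1440 minutes
Unavailability fraction = (100 - 99.999) / 100
Allowed downtime = 1440 * (100 - 99.999) / 100
Allowed downtime = 0.0144 minutes

0.0144 minutes


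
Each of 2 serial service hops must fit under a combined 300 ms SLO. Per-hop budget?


Formula: per_stage = total_budget / stages
per_stage = 300 / 2
per_stage = 150.0 ms

150.0 ms


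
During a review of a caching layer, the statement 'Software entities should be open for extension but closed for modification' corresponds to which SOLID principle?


This describes the Open/Closed Principle (OCP)

Open/Closed Principle (OCP)


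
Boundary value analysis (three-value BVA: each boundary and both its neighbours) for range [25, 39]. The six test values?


Range: [25, 39]
Boundaries: just below min, min, min+1, max-1, max, just above max
Values: [24, 25, 26, 38, 39, 40]

[24, 25, 26, 38, 39, 40]


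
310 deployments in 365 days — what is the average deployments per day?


Formula: deployments per day = releases / days
= 310 / 365
= 0.849 deploys/day
(equivalently, 5.95 deploys/week)

0.849 deploys/day


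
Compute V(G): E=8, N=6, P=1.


Formula: V(G) = E - N + 2P
V(G) = 8 - 6 + 2*1
V(G) = 2 + 2
V(G) = 4

4


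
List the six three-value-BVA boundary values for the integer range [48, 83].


Range: [48, 83]
Boundaries: just below min, min, min+1, max-1, max, just above max
Values: [47, 48, 49, 82, 83, 84]

[47, 48, 49, 82, 83, 84]


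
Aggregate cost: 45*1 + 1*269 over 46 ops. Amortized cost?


Formula: Amortized cost = Total cost / Operations
Total cost = (45 * 1) + (1 * 269)
Total cost = 45 + 269 = 314
Amortized = 314 / 46 = 6.8261

6.8261


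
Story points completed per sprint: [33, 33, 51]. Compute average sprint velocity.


Formula: Avg velocity = Total points / Number of sprints
Points: [33, 33, 51]
Sum = 33 + 33 + 51 = 117
Avg velocity = 117 / 3 = 39.0 points/sprint

39.0 points/sprint


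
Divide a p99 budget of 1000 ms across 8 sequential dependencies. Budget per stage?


Formula: per_stage = total_budget / stages
per_stage = 1000 / 8
per_stage = 125.0 ms

125.0 ms


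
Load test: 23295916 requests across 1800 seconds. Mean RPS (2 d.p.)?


Formula: throughput = requests / seconds
throughput = 23295916 / 1800
throughput = 12942.18 requests/second

12942.18 requests/second


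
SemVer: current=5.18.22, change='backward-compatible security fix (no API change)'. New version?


Current: 5.18.22
Change category: 'backward-compatible security fix (no API change)' → patch bump
SemVer rule: patch bump → increment PATCH (MAJOR and MINOR unchanged)
New: 5.18.23

5.18.23


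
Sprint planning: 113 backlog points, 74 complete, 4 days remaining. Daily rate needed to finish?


Formula: Required rate = Remaining points / Days left
Remaining = 113 - 74 = 39 points
Required rate = 39 / 4 = 9.75 points/day

9.75 points/day
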